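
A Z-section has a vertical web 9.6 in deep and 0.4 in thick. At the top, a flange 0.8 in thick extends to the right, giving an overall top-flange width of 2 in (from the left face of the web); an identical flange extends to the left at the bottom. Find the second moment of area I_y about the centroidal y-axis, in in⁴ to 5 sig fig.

Break the section into simple shapes (no overlaps), measuring from the bottom-left corner of the bounding box.
Web: 0.4 × 9.6, A = 3.84 in², x = 1.8 in, Ī = 0.0512 in⁴.
Top flange (beyond web): 1.6 × 0.8, A = 1.28 in², x = 2.8 in, Ī = 0.2730667 in⁴.
Bottom flange (beyond web): 1.6 × 0.8, A = 1.28 in², x = 0.8 in, Ī = 0.2730667 in⁴.
Centroid: x̄ = ΣA·x / ΣA = 1.8 in.
Transfer each piece to the centroidal y-axis using Ī + A·d² with d = x − 1.8:
  web: d = 0 in → contributes +0.0512 in⁴
  top flange (beyond web): d = 1 in → contributes +1.553067 in⁴
  bottom flange (beyond web): d = -1 in → contributes +1.553067 in⁴
Total I = 3.157333 in⁴.

I_y ≈ 3.1573 in⁴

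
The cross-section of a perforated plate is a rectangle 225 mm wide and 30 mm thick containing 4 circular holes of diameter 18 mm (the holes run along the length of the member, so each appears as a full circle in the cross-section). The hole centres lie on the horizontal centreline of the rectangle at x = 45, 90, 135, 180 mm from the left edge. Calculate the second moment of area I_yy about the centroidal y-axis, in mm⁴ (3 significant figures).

Decompose the section into non-overlapping parts with the origin at the bottom-left of its bounding rectangle.
Plate: 225 × 30, A = 6 750 mm², x = 112.5 mm, Ī = 28 476 563 mm⁴.
Hole 1 (subtracted): ⌀18, A = 254.47 mm², x = 45 mm, Ī = 5 153 mm⁴.
Hole 2 (subtracted): ⌀18, A = 254.47 mm², x = 90 mm, Ī = 5 153 mm⁴.
Hole 3 (subtracted): ⌀18, A = 254.47 mm², x = 135 mm, Ī = 5 153 mm⁴.
Hole 4 (subtracted): ⌀18, A = 254.47 mm², x = 180 mm, Ī = 5 153 mm⁴.
By symmetry the centroid is at mid-width, x̄ = 112.5 mm.
Transfer each piece to the centroidal y-axis using Ī + A·d² with d = x − 112.5:
  plate: d = 0 mm → contributes +28 476 563 mm⁴
  hole 1: d = -67.5 mm → contributes −1 164 577 mm⁴
  hole 2: d = -22.5 mm → contributes −133 978 mm⁴
  hole 3: d = 22.5 mm → contributes −133 978 mm⁴
  hole 4: d = 67.5 mm → contributes −1 164 577 mm⁴
Total I = 25 879 452 mm⁴.

I_yy ≈ 2.59 × 10⁷ mm⁴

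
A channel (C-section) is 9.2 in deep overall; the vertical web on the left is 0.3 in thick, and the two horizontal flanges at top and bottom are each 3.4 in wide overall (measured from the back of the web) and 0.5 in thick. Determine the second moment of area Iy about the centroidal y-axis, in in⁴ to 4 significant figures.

Split into non-overlapping primitives; take the origin at the lower-left of the bounding box.
Web: 0.3 × 9.2, A = 2.76 in², x = 0.15 in, Ī = 0.0207 in⁴.
Top flange (beyond web): 3.1 × 0.5, A = 1.55 in², x = 1.85 in, Ī = 1.24129 in⁴.
Bottom flange (beyond web): 3.1 × 0.5, A = 1.55 in², x = 1.85 in, Ī = 1.24129 in⁴.
Centroid: x̄ = ΣA·x / ΣA = 1.04932 in.
Transfer each piece to the centroidal y-axis using Ī + A·d² with d = x − 1.04932:
  web: d = -0.899317 in → contributes +2.25291 in⁴
  top flange (beyond web): d = 0.800683 in → contributes +2.23499 in⁴
  bottom flange (beyond web): d = 0.800683 in → contributes +2.23499 in⁴
Total I = 6.72288 in⁴.

Iy ≈ 6.723 in⁴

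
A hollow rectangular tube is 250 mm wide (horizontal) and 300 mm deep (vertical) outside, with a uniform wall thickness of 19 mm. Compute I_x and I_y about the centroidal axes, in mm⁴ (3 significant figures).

I_x ≈ 2.45 × 10⁸ mm⁴, I_y ≈ 1.83 × 10⁸ mm⁴

Split into non-overlapping primitives; take the origin at the lower-left of the bounding box.
Outer rectangle: 250 × 300, A = 75 000 mm², y = 150 mm, Ī = 562 500 000 mm⁴.
Inner void (subtracted): 212 × 262, A = 55 544 mm², y = 150 mm, Ī = 317 730 195 mm⁴.
By symmetry the centroid is at mid-height, ȳ = 150 mm.
All pieces are centred on the centroidal x-axis, so I = ΣĪ (holes subtracted) = 244 769 805 mm⁴.
Repeating about the centroidal y-axis gives I_y = 182 594 205 mm⁴.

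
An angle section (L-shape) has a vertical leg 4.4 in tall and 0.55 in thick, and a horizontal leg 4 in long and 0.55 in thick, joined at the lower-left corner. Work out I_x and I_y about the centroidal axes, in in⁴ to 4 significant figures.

I_x ≈ 7.893 in⁴, I_y ≈ 6.197 in⁴

Split into non-overlapping primitives; take the origin at the lower-left of the bounding box.
Vertical leg: 0.55 × 4.4, A = 2.42 in², y = 2.2 in, Ī = 3.90427 in⁴.
Horizontal leg (remainder): 3.45 × 0.55, A = 1.8975 in², y = 0.275 in, Ī = 0.0478328 in⁴.
Centroid: ȳ = ΣA·y / ΣA = 1.35398 in.
Transfer each piece to the centroidal x-axis using Ī + A·d² with d = y − 1.35398:
  vertical leg: d = 0.846019 in → contributes +5.63638 in⁴
  horizontal leg (remainder): d = -1.07898 in → contributes +2.2569 in⁴
Total I = 7.89328 in⁴.
For the y-axis: x̄ = 1.15398 in.
Repeating about the centroidal y-axis gives I_y = 6.19735 in⁴.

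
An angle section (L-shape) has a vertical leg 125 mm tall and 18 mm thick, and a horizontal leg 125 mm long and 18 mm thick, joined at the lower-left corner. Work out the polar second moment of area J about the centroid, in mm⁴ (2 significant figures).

J ≈ 1.2 × 10⁷ mm⁴

Split into non-overlapping primitives; take the origin at the lower-left of the bounding box.
Vertical leg: 18 × 125, A = 2 250 mm², y = 62.5 mm, Ī = 2 929 688 mm⁴.
Horizontal leg (remainder): 107 × 18, A = 1 926 mm², y = 9 mm, Ī = 52 002 mm⁴.
Centroid: ȳ = ΣA·y / ΣA = 37.83 mm.
Transfer each piece to the centroidal x-axis using Ī + A·d² with d = y − 37.83:
  vertical leg: d = 24.67 mm → contributes +4 299 565 mm⁴
  horizontal leg (remainder): d = -28.83 mm → contributes +1 652 326 mm⁴
Total I = 5 951 891 mm⁴.
For the y-axis: x̄ = 37.83 mm.
Repeating about the centroidal y-axis gives I_y = 5 951 891 mm⁴.
Polar second moment: J = I_x + I_y = 11 903 781 mm⁴.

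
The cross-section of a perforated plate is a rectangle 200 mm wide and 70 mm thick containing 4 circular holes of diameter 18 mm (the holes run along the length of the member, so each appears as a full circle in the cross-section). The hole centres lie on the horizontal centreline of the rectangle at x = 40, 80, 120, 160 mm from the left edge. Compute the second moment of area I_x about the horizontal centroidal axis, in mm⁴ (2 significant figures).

I_x ≈ 5.7 × 10⁶ mm⁴

Decompose the section into non-overlapping parts with the origin at the bottom-left of its bounding rectangle.
Plate: 200 × 70, A = 14 000 mm², y = 35 mm, Ī = 5 716 667 mm⁴.
Hole 1 (subtracted): ⌀18, A = 254.5 mm², y = 35 mm, Ī = 5 153 mm⁴.
Hole 2 (subtracted): ⌀18, A = 254.5 mm², y = 35 mm, Ī = 5 153 mm⁴.
Hole 3 (subtracted): ⌀18, A = 254.5 mm², y = 35 mm, Ī = 5 153 mm⁴.
Hole 4 (subtracted): ⌀18, A = 254.5 mm², y = 35 mm, Ī = 5 153 mm⁴.
By symmetry the centroid is at mid-height, ȳ = 35 mm.
All pieces are centred on the horizontal centroidal axis, so I = ΣĪ (holes subtracted) = 5 696 055 mm⁴.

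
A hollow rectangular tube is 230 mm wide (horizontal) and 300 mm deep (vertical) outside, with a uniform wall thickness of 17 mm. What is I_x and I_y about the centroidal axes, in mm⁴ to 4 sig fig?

I_x ≈ 2.101 × 10⁸ mm⁴, I_y ≈ 1.373 × 10⁸ mm⁴

Decompose the section into non-overlapping parts with the origin at the bottom-left of its bounding rectangle.
Outer rectangle: 230 × 300, A = 69 000 mm², y = 150 mm, Ī = 517 500 000 mm⁴.
Inner void (subtracted): 196 × 266, A = 52 136 mm², y = 150 mm, Ī = 307 411 235 mm⁴.
By symmetry the centroid is at mid-height, ȳ = 150 mm.
All pieces are centred on the centroidal x-axis, so I = ΣĪ (holes subtracted) = 210 088 765 mm⁴.
Repeating about the centroidal y-axis gives I_y = 137 270 285 mm⁴.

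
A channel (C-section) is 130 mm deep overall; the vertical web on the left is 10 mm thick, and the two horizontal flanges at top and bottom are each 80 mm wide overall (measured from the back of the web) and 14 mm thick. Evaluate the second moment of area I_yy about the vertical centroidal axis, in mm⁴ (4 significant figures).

I_yy ≈ 2.062 × 10⁶ mm⁴

Treat the section as a set of non-overlapping primitives; coordinates are from the bounding-box lower-left.
Web: 10 × 130, A = 1 300 mm², x = 5 mm, Ī = 10833.3 mm⁴.
Top flange (beyond web): 70 × 14, A = 980 mm², x = 45 mm, Ī = 400 167 mm⁴.
Bottom flange (beyond web): 70 × 14, A = 980 mm², x = 45 mm, Ī = 400 167 mm⁴.
Centroid: x̄ = ΣA·x / ΣA = 29.0491 mm.
Transfer each piece to the vertical centroidal axis using Ī + A·d² with d = x − 29.0491:
  web: d = -24.0491 mm → contributes +762 699 mm⁴
  top flange (beyond web): d = 15.9509 mm → contributes +649 510 mm⁴
  bottom flange (beyond web): d = 15.9509 mm → contributes +649 510 mm⁴
Total I = 2 061 719 mm⁴.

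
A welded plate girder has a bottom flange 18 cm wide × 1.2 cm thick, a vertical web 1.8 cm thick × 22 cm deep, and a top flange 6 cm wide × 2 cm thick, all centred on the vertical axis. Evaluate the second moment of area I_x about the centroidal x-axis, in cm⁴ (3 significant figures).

I_x ≈ 6080 cm⁴

Break the section into simple shapes (no overlaps), measuring from the bottom-left corner of the bounding box.
Bottom plate: 18 × 1.2, A = 21.6 cm², y = 0.6 cm, Ī = 2.592 cm⁴.
Web plate: 1.8 × 22, A = 39.6 cm², y = 12.2 cm, Ī = 1597.2 cm⁴.
Top plate: 6 × 2, A = 12 cm², y = 24.2 cm, Ī = 4 cm⁴.
Centroid: ȳ = ΣA·y / ΣA = 10.744 cm.
Transfer each piece to the centroidal x-axis using Ī + A·d² with d = y − 10.744:
  bottom plate: d = -10.144 cm → contributes +2225.4 cm⁴
  web plate: d = 1.4557 cm → contributes +1681.1 cm⁴
  top plate: d = 13.456 cm → contributes +2176.7 cm⁴
Total I = 6083.2 cm⁴.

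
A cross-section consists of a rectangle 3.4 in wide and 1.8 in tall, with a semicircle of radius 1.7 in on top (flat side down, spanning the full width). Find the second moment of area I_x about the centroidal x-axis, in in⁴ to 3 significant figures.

Split into non-overlapping primitives; take the origin at the lower-left of the bounding box.
Rectangular body: 3.4 × 1.8, A = 6.12 in², y = 0.9 in, Ī = 1.6524 in⁴.
Semicircular cap: semicircle r = 1.7, A = 4.5396 in², y = 2.5215 in, Ī = 0.9167 in⁴.
Centroid: ȳ = ΣA·y / ΣA = 1.5905 in.
Transfer each piece to the centroidal x-axis using Ī + A·d² with d = y − 1.5905:
  rectangular body: d = -0.69055 in → contributes +4.5708 in⁴
  semicircular cap: d = 0.93095 in → contributes +4.8511 in⁴
Total I = 9.4218 in⁴.

I_x ≈ 9.42 in⁴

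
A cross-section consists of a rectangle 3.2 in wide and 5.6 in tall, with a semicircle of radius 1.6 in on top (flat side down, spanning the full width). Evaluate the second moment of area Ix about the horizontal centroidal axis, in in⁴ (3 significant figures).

Ix ≈ 87.3 in⁴

Break the section into simple shapes (no overlaps), measuring from the bottom-left corner of the bounding box.
Rectangular body: 3.2 × 5.6, A = 17.92 in², y = 2.8 in, Ī = 46.831 in⁴.
Semicircular cap: semicircle r = 1.6, A = 4.0212 in², y = 6.2791 in, Ī = 0.7193 in⁴.
Centroid: ȳ = ΣA·y / ΣA = 3.4376 in.
Transfer each piece to the horizontal centroidal axis using Ī + A·d² with d = y − 3.4376:
  rectangular body: d = -0.63762 in → contributes +54.116 in⁴
  semicircular cap: d = 2.8414 in → contributes +33.186 in⁴
Total I = 87.302 in⁴.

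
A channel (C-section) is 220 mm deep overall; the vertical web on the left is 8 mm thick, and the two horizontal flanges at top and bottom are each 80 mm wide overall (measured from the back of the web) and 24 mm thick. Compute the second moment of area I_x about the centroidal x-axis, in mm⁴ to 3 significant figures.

I_x ≈ 4.05 × 10⁷ mm⁴

Treat the section as a set of non-overlapping primitives; coordinates are from the bounding-box lower-left.
Web: 8 × 220, A = 1 760 mm², y = 110 mm, Ī = 7 098 667 mm⁴.
Top flange (beyond web): 72 × 24, A = 1 728 mm², y = 208 mm, Ī = 82 944 mm⁴.
Bottom flange (beyond web): 72 × 24, A = 1 728 mm², y = 12 mm, Ī = 82 944 mm⁴.
By symmetry the centroid is at mid-height, ȳ = 110 mm.
Transfer each piece to the centroidal x-axis using Ī + A·d² with d = y − 110:
  web: d = 0 mm → contributes +7 098 667 mm⁴
  top flange (beyond web): d = 98 mm → contributes +16 678 656 mm⁴
  bottom flange (beyond web): d = -98 mm → contributes +16 678 656 mm⁴
Total I = 40 455 979 mm⁴.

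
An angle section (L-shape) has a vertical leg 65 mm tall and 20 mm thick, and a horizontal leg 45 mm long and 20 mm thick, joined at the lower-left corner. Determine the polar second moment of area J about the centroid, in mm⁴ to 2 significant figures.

Decompose the section into non-overlapping parts with the origin at the bottom-left of its bounding rectangle.
Vertical leg: 20 × 65, A = 1 300 mm², y = 32.5 mm, Ī = 457 708 mm⁴.
Horizontal leg (remainder): 25 × 20, A = 500 mm², y = 10 mm, Ī = 16 667 mm⁴.
Centroid: ȳ = ΣA·y / ΣA = 26.25 mm.
Transfer each piece to the centroidal x-axis using Ī + A·d² with d = y − 26.25:
  vertical leg: d = 6.25 mm → contributes +508 490 mm⁴
  horizontal leg (remainder): d = -16.25 mm → contributes +148 698 mm⁴
Total I = 657 188 mm⁴.
For the y-axis: x̄ = 16.25 mm.
Repeating about the centroidal y-axis gives I_y = 252 188 mm⁴.
Polar second moment: J = I_x + I_y = 909 375 mm⁴.

J ≈ 9.1 × 10⁵ mm⁴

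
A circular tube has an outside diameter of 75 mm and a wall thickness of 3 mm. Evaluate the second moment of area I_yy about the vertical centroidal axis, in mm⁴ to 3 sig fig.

Treat the section as a set of non-overlapping primitives; coordinates are from the bounding-box lower-left.
Outer circle: ⌀75, A = 4417.9 mm², x = 37.5 mm, Ī = 1 553 156 mm⁴.
Bore (subtracted): ⌀69, A = 3739.3 mm², x = 37.5 mm, Ī = 1 112 670 mm⁴.
By symmetry the centroid is at mid-width, x̄ = 37.5 mm.
All pieces are centred on the vertical centroidal axis, so I = ΣĪ (holes subtracted) = 440 486 mm⁴.

I_yy ≈ 4.40 × 10⁵ mm⁴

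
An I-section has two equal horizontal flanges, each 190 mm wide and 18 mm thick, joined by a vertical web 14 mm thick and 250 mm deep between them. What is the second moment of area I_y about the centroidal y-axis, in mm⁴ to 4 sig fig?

I_y ≈ 2.063 × 10⁷ mm⁴

Treat the section as a set of non-overlapping primitives; coordinates are from the bounding-box lower-left.
Bottom flange: 190 × 18, A = 3 420 mm², x = 95 mm, Ī = 10 288 500 mm⁴.
Web: 14 × 250, A = 3 500 mm², x = 95 mm, Ī = 57166.7 mm⁴.
Top flange: 190 × 18, A = 3 420 mm², x = 95 mm, Ī = 10 288 500 mm⁴.
By symmetry the centroid is at mid-width, x̄ = 95 mm.
All pieces are centred on the centroidal y-axis, so I = ΣĪ = 20 634 167 mm⁴.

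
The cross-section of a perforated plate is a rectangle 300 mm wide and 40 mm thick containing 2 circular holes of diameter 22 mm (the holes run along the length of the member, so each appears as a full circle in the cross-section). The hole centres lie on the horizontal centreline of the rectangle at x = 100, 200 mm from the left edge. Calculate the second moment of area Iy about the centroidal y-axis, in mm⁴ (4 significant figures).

Iy ≈ 8.808 × 10⁷ mm⁴

Decompose the section into non-overlapping parts with the origin at the bottom-left of its bounding rectangle.
Plate: 300 × 40, A = 12 000 mm², x = 150 mm, Ī = 90 000 000 mm⁴.
Hole 1 (subtracted): ⌀22, A = 380.133 mm², x = 100 mm, Ī = 11 499 mm⁴.
Hole 2 (subtracted): ⌀22, A = 380.133 mm², x = 200 mm, Ī = 11 499 mm⁴.
By symmetry the centroid is at mid-width, x̄ = 150 mm.
Transfer each piece to the centroidal y-axis using Ī + A·d² with d = x − 150:
  plate: d = 0 mm → contributes +90 000 000 mm⁴
  hole 1: d = -50 mm → contributes −961 831 mm⁴
  hole 2: d = 50 mm → contributes −961 831 mm⁴
Total I = 88 076 338 mm⁴.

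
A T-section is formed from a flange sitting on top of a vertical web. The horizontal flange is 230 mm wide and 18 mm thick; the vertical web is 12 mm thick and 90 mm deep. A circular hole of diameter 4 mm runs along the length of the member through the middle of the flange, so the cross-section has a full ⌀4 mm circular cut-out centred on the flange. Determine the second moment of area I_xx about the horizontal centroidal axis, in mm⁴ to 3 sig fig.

Split into non-overlapping primitives; take the origin at the lower-left of the bounding box.
Flange: 230 × 18, A = 4 140 mm², y = 99 mm, Ī = 111 780 mm⁴.
Web: 12 × 90, A = 1 080 mm², y = 45 mm, Ī = 729 000 mm⁴.
Hole (subtracted): ⌀4, A = 12.566 mm², y = 99 mm, Ī = 12.566 mm⁴.
Centroid: ȳ = ΣA·y / ΣA = 87.801 mm.
Transfer each piece to the horizontal centroidal axis using Ī + A·d² with d = y − 87.801:
  flange: d = 11.199 mm → contributes +631 044 mm⁴
  web: d = -42.801 mm → contributes +2 707 445 mm⁴
  hole: d = 11.199 mm → contributes −1588.7 mm⁴
Total I = 3 336 900 mm⁴.

I_xx ≈ 3.34 × 10⁶ mm⁴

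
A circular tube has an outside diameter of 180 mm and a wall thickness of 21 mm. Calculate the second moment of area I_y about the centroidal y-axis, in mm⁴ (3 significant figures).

I_y ≈ 3.37 × 10⁷ mm⁴

Split into non-overlapping primitives; take the origin at the lower-left of the bounding box.
Outer circle: ⌀180, A = 25 447 mm², x = 90 mm, Ī = 51 529 974 mm⁴.
Bore (subtracted): ⌀138, A = 14 957 mm², x = 90 mm, Ī = 17 802 715 mm⁴.
By symmetry the centroid is at mid-width, x̄ = 90 mm.
All pieces are centred on the centroidal y-axis, so I = ΣĪ (holes subtracted) = 33 727 258 mm⁴.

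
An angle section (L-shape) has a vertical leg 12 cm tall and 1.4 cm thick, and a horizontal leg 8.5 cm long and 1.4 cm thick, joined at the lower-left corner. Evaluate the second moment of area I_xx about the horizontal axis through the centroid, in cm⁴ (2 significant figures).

Split into non-overlapping primitives; take the origin at the lower-left of the bounding box.
Vertical leg: 1.4 × 12, A = 16.8 cm², y = 6 cm, Ī = 201.6 cm⁴.
Horizontal leg (remainder): 7.1 × 1.4, A = 9.94 cm², y = 0.7 cm, Ī = 1.624 cm⁴.
Centroid: ȳ = ΣA·y / ΣA = 4.03 cm.
Transfer each piece to the horizontal axis through the centroid using Ī + A·d² with d = y − 4.03:
  vertical leg: d = 1.97 cm → contributes +266.8 cm⁴
  horizontal leg (remainder): d = -3.33 cm → contributes +111.8 cm⁴
Total I = 378.6 cm⁴.

I_xx ≈ 380 cm⁴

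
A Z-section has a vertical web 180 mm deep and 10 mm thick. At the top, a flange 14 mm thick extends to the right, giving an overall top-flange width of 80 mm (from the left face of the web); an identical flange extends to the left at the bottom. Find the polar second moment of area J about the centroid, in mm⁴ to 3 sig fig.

J ≈ 2.23 × 10⁷ mm⁴

Decompose the section into non-overlapping parts with the origin at the bottom-left of its bounding rectangle.
Web: 10 × 180, A = 1 800 mm², y = 90 mm, Ī = 4 860 000 mm⁴.
Top flange (beyond web): 70 × 14, A = 980 mm², y = 173 mm, Ī = 16 007 mm⁴.
Bottom flange (beyond web): 70 × 14, A = 980 mm², y = 7 mm, Ī = 16 007 mm⁴.
Centroid: ȳ = ΣA·y / ΣA = 90 mm.
Transfer each piece to the centroidal x-axis using Ī + A·d² with d = y − 90:
  web: d = 0 mm → contributes +4 860 000 mm⁴
  top flange (beyond web): d = 83 mm → contributes +6 767 227 mm⁴
  bottom flange (beyond web): d = -83 mm → contributes +6 767 227 mm⁴
Total I = 18 394 453 mm⁴.
For the y-axis: x̄ = 75 mm.
Repeating about the centroidal y-axis gives I_y = 3 951 333 mm⁴.
Polar second moment: J = I_x + I_y = 22 345 787 mm⁴.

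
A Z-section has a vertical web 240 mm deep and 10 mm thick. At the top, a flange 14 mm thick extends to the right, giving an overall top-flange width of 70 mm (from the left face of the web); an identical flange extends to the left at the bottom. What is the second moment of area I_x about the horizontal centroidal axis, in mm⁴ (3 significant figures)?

Decompose the section into non-overlapping parts with the origin at the bottom-left of its bounding rectangle.
Web: 10 × 240, A = 2 400 mm², y = 120 mm, Ī = 11 520 000 mm⁴.
Top flange (beyond web): 60 × 14, A = 840 mm², y = 233 mm, Ī = 13 720 mm⁴.
Bottom flange (beyond web): 60 × 14, A = 840 mm², y = 7 mm, Ī = 13 720 mm⁴.
Centroid: ȳ = ΣA·y / ΣA = 120 mm.
Transfer each piece to the horizontal centroidal axis using Ī + A·d² with d = y − 120:
  web: d = 0 mm → contributes +11 520 000 mm⁴
  top flange (beyond web): d = 113 mm → contributes +10 739 680 mm⁴
  bottom flange (beyond web): d = -113 mm → contributes +10 739 680 mm⁴
Total I = 32 999 360 mm⁴.

I_x ≈ 3.30 × 10⁷ mm⁴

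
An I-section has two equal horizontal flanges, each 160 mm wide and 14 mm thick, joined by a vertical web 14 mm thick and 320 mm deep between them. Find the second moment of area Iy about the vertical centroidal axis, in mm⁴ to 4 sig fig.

Iy ≈ 9.631 × 10⁶ mm⁴

Treat the section as a set of non-overlapping primitives; coordinates are from the bounding-box lower-left.
Bottom flange: 160 × 14, A = 2 240 mm², x = 80 mm, Ī = 4 778 667 mm⁴.
Web: 14 × 320, A = 4 480 mm², x = 80 mm, Ī = 73173.3 mm⁴.
Top flange: 160 × 14, A = 2 240 mm², x = 80 mm, Ī = 4 778 667 mm⁴.
By symmetry the centroid is at mid-width, x̄ = 80 mm.
All pieces are centred on the vertical centroidal axis, so I = ΣĪ = 9 630 507 mm⁴.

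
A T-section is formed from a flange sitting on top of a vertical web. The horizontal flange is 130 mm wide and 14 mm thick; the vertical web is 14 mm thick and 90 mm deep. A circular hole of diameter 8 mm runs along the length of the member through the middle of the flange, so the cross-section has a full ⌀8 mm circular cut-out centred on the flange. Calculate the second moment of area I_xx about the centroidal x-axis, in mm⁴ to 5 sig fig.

I_xx ≈ 2.8702 × 10⁶ mm⁴

Break the section into simple shapes (no overlaps), measuring from the bottom-left corner of the bounding box.
Flange: 130 × 14, A = 1 820 mm², y = 97 mm, Ī = 29726.67 mm⁴.
Web: 14 × 90, A = 1 260 mm², y = 45 mm, Ī = 850 500 mm⁴.
Hole (subtracted): ⌀8, A = 50.26548 mm², y = 97 mm, Ī = 201.0619 mm⁴.
Centroid: ȳ = ΣA·y / ΣA = 75.37434 mm.
Transfer each piece to the centroidal x-axis using Ī + A·d² with d = y − 75.37434:
  flange: d = 21.62566 mm → contributes +880884.3 mm⁴
  web: d = -30.37434 mm → contributes +2 012 977 mm⁴
  hole: d = 21.62566 mm → contributes −23708.67 mm⁴
Total I = 2 870 153 mm⁴.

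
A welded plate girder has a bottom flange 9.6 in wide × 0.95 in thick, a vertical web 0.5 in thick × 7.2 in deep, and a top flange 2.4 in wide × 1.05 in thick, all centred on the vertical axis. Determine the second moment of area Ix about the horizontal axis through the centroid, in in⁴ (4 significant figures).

Ix ≈ 163.8 in⁴

Split into non-overlapping primitives; take the origin at the lower-left of the bounding box.
Bottom plate: 9.6 × 0.95, A = 9.12 in², y = 0.475 in, Ī = 0.6859 in⁴.
Web plate: 0.5 × 7.2, A = 3.6 in², y = 4.55 in, Ī = 15.552 in⁴.
Top plate: 2.4 × 1.05, A = 2.52 in², y = 8.675 in, Ī = 0.231525 in⁴.
Centroid: ȳ = ΣA·y / ΣA = 2.7935 in.
Transfer each piece to the horizontal axis through the centroid using Ī + A·d² with d = y − 2.7935:
  bottom plate: d = -2.3185 in → contributes +49.7101 in⁴
  web plate: d = 1.7565 in → contributes +26.659 in⁴
  top plate: d = 5.8815 in → contributes +87.4034 in⁴
Total I = 163.772 in⁴.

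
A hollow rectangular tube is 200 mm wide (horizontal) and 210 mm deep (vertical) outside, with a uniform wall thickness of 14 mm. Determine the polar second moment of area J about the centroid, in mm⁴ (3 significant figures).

J ≈ 1.31 × 10⁸ mm⁴

Split into non-overlapping primitives; take the origin at the lower-left of the bounding box.
Outer rectangle: 200 × 210, A = 42 000 mm², y = 105 mm, Ī = 154 350 000 mm⁴.
Inner void (subtracted): 172 × 182, A = 31 304 mm², y = 105 mm, Ī = 86 409 475 mm⁴.
By symmetry the centroid is at mid-height, ȳ = 105 mm.
All pieces are centred on the centroidal x-axis, so I = ΣĪ (holes subtracted) = 67 940 525 mm⁴.
Repeating about the centroidal y-axis gives I_y = 62 825 205 mm⁴.
Polar second moment: J = I_x + I_y = 130 765 731 mm⁴.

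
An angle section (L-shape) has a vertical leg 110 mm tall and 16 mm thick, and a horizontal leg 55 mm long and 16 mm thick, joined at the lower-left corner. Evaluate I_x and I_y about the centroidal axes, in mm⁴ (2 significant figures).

Treat the section as a set of non-overlapping primitives; coordinates are from the bounding-box lower-left.
Vertical leg: 16 × 110, A = 1 760 mm², y = 55 mm, Ī = 1 774 667 mm⁴.
Horizontal leg (remainder): 39 × 16, A = 624 mm², y = 8 mm, Ī = 13 312 mm⁴.
Centroid: ȳ = ΣA·y / ΣA = 42.7 mm.
Transfer each piece to the centroidal x-axis using Ī + A·d² with d = y − 42.7:
  vertical leg: d = 12.3 mm → contributes +2 041 024 mm⁴
  horizontal leg (remainder): d = -34.7 mm → contributes +764 577 mm⁴
Total I = 2 805 601 mm⁴.
For the y-axis: x̄ = 15.2 mm.
Repeating about the centroidal y-axis gives I_y = 465 021 mm⁴.

I_x ≈ 2.8 × 10⁶ mm⁴, I_y ≈ 4.7 × 10⁵ mm⁴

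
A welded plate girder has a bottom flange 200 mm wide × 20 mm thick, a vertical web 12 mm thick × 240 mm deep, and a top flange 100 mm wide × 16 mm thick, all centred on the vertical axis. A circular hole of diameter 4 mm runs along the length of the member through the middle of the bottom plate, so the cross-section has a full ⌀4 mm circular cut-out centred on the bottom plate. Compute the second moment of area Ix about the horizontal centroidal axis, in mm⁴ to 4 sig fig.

Treat the section as a set of non-overlapping primitives; coordinates are from the bounding-box lower-left.
Bottom plate: 200 × 20, A = 4 000 mm², y = 10 mm, Ī = 133 333 mm⁴.
Web plate: 12 × 240, A = 2 880 mm², y = 140 mm, Ī = 13 824 000 mm⁴.
Top plate: 100 × 16, A = 1 600 mm², y = 268 mm, Ī = 34133.3 mm⁴.
Hole (subtracted): ⌀4, A = 12.5664 mm², y = 10 mm, Ī = 12.5664 mm⁴.
Centroid: ȳ = ΣA·y / ΣA = 102.968 mm.
Transfer each piece to the horizontal centroidal axis using Ī + A·d² with d = y − 102.968:
  bottom plate: d = -92.968 mm → contributes +34 705 497 mm⁴
  web plate: d = 37.032 mm → contributes +17 773 552 mm⁴
  top plate: d = 165.032 mm → contributes +43 611 054 mm⁴
  hole: d = -92.968 mm → contributes −108 624 mm⁴
Total I = 95 981 479 mm⁴.

Ix ≈ 9.598 × 10⁷ mm⁴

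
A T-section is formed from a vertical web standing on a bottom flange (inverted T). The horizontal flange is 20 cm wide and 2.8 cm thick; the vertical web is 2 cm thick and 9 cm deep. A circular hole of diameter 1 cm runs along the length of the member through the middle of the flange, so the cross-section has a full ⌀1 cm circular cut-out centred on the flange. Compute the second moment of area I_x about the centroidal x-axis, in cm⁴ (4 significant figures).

Decompose the section into non-overlapping parts with the origin at the bottom-left of its bounding rectangle.
Flange: 20 × 2.8, A = 56 cm², y = 1.4 cm, Ī = 36.5867 cm⁴.
Web: 2 × 9, A = 18 cm², y = 7.3 cm, Ī = 121.5 cm⁴.
Hole (subtracted): ⌀1, A = 0.785398 cm², y = 1.4 cm, Ī = 0.0490874 cm⁴.
Centroid: ȳ = ΣA·y / ΣA = 2.85053 cm.
Transfer each piece to the centroidal x-axis using Ī + A·d² with d = y − 2.85053:
  flange: d = -1.45053 cm → contributes +154.413 cm⁴
  web: d = 4.44947 cm → contributes +477.86 cm⁴
  hole: d = -1.45053 cm → contributes −1.7016 cm⁴
Total I = 630.571 cm⁴.

I_x ≈ 630.6 cm⁴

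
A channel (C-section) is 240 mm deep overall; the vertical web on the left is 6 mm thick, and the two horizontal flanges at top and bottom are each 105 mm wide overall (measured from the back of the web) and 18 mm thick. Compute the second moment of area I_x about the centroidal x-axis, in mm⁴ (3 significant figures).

I_x ≈ 5.09 × 10⁷ mm⁴

Treat the section as a set of non-overlapping primitives; coordinates are from the bounding-box lower-left.
Web: 6 × 240, A = 1 440 mm², y = 120 mm, Ī = 6 912 000 mm⁴.
Top flange (beyond web): 99 × 18, A = 1 782 mm², y = 231 mm, Ī = 48 114 mm⁴.
Bottom flange (beyond web): 99 × 18, A = 1 782 mm², y = 9 mm, Ī = 48 114 mm⁴.
By symmetry the centroid is at mid-height, ȳ = 120 mm.
Transfer each piece to the centroidal x-axis using Ī + A·d² with d = y − 120:
  web: d = 0 mm → contributes +6 912 000 mm⁴
  top flange (beyond web): d = 111 mm → contributes +22 004 136 mm⁴
  bottom flange (beyond web): d = -111 mm → contributes +22 004 136 mm⁴
Total I = 50 920 272 mm⁴.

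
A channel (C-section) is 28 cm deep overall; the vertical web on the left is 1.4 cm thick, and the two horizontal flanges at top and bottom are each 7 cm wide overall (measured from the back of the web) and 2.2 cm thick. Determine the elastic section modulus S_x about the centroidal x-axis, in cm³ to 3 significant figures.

Break the section into simple shapes (no overlaps), measuring from the bottom-left corner of the bounding box.
Web: 1.4 × 28, A = 39.2 cm², y = 14 cm, Ī = 2561.1 cm⁴.
Top flange (beyond web): 5.6 × 2.2, A = 12.32 cm², y = 26.9 cm, Ī = 4.9691 cm⁴.
Bottom flange (beyond web): 5.6 × 2.2, A = 12.32 cm², y = 1.1 cm, Ī = 4.9691 cm⁴.
By symmetry the centroid is at mid-height, ȳ = 14 cm.
Transfer each piece to the centroidal x-axis using Ī + A·d² with d = y − 14:
  web: d = 0 cm → contributes +2561.1 cm⁴
  top flange (beyond web): d = 12.9 cm → contributes +2055.1 cm⁴
  bottom flange (beyond web): d = -12.9 cm → contributes +2055.1 cm⁴
Total I = 6671.3 cm⁴.
Extreme fibre distance c = 14 cm; S = I/c = 476.52 cm³.

S_x ≈ 477 cm³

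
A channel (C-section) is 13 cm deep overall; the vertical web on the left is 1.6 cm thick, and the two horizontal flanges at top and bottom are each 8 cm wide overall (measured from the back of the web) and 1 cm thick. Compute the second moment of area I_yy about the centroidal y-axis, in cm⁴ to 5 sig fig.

I_yy ≈ 174.91 cm⁴

Treat the section as a set of non-overlapping primitives; coordinates are from the bounding-box lower-left.
Web: 1.6 × 13, A = 20.8 cm², x = 0.8 cm, Ī = 4.437333 cm⁴.
Top flange (beyond web): 6.4 × 1, A = 6.4 cm², x = 4.8 cm, Ī = 21.84533 cm⁴.
Bottom flange (beyond web): 6.4 × 1, A = 6.4 cm², x = 4.8 cm, Ī = 21.84533 cm⁴.
Centroid: x̄ = ΣA·x / ΣA = 2.32381 cm.
Transfer each piece to the centroidal y-axis using Ī + A·d² with d = x − 2.32381:
  web: d = -1.52381 cm → contributes +52.73484 cm⁴
  top flange (beyond web): d = 2.47619 cm → contributes +61.08706 cm⁴
  bottom flange (beyond web): d = 2.47619 cm → contributes +61.08706 cm⁴
Total I = 174.909 cm⁴.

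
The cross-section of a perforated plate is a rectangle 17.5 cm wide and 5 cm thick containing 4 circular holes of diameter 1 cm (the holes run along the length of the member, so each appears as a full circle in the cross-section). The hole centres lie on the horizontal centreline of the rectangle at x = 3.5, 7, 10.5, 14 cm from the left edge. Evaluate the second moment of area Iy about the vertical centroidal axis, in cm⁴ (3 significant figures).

Iy ≈ 2180 cm⁴

Split into non-overlapping primitives; take the origin at the lower-left of the bounding box.
Plate: 17.5 × 5, A = 87.5 cm², x = 8.75 cm, Ī = 2233.1 cm⁴.
Hole 1 (subtracted): ⌀1, A = 0.7854 cm², x = 3.5 cm, Ī = 0.049087 cm⁴.
Hole 2 (subtracted): ⌀1, A = 0.7854 cm², x = 7 cm, Ī = 0.049087 cm⁴.
Hole 3 (subtracted): ⌀1, A = 0.7854 cm², x = 10.5 cm, Ī = 0.049087 cm⁴.
Hole 4 (subtracted): ⌀1, A = 0.7854 cm², x = 14 cm, Ī = 0.049087 cm⁴.
By symmetry the centroid is at mid-width, x̄ = 8.75 cm.
Transfer each piece to the vertical centroidal axis using Ī + A·d² with d = x − 8.75:
  plate: d = 0 cm → contributes +2233.1 cm⁴
  hole 1: d = -5.25 cm → contributes −21.697 cm⁴
  hole 2: d = -1.75 cm → contributes −2.4544 cm⁴
  hole 3: d = 1.75 cm → contributes −2.4544 cm⁴
  hole 4: d = 5.25 cm → contributes −21.697 cm⁴
Total I = 2184.8 cm⁴.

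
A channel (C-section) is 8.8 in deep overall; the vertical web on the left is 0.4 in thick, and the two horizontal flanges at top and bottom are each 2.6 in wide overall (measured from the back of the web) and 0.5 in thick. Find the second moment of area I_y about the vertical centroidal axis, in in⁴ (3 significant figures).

Treat the section as a set of non-overlapping primitives; coordinates are from the bounding-box lower-left.
Web: 0.4 × 8.8, A = 3.52 in², x = 0.2 in, Ī = 0.046933 in⁴.
Top flange (beyond web): 2.2 × 0.5, A = 1.1 in², x = 1.5 in, Ī = 0.44367 in⁴.
Bottom flange (beyond web): 2.2 × 0.5, A = 1.1 in², x = 1.5 in, Ī = 0.44367 in⁴.
Centroid: x̄ = ΣA·x / ΣA = 0.7 in.
Transfer each piece to the vertical centroidal axis using Ī + A·d² with d = x − 0.7:
  web: d = -0.5 in → contributes +0.92693 in⁴
  top flange (beyond web): d = 0.8 in → contributes +1.1477 in⁴
  bottom flange (beyond web): d = 0.8 in → contributes +1.1477 in⁴
Total I = 3.2223 in⁴.

I_y ≈ 3.22 in⁴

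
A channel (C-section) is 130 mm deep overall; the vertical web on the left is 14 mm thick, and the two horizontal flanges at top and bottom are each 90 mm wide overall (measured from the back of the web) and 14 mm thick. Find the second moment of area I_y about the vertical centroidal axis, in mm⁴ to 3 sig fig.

Split into non-overlapping primitives; take the origin at the lower-left of the bounding box.
Web: 14 × 130, A = 1 820 mm², x = 7 mm, Ī = 29 727 mm⁴.
Top flange (beyond web): 76 × 14, A = 1 064 mm², x = 52 mm, Ī = 512 139 mm⁴.
Bottom flange (beyond web): 76 × 14, A = 1 064 mm², x = 52 mm, Ī = 512 139 mm⁴.
Centroid: x̄ = ΣA·x / ΣA = 31.255 mm.
Transfer each piece to the vertical centroidal axis using Ī + A·d² with d = x − 31.255:
  web: d = -24.255 mm → contributes +1 100 470 mm⁴
  top flange (beyond web): d = 20.745 mm → contributes +970 022 mm⁴
  bottom flange (beyond web): d = 20.745 mm → contributes +970 022 mm⁴
Total I = 3 040 515 mm⁴.

I_y ≈ 3.04 × 10⁶ mm⁴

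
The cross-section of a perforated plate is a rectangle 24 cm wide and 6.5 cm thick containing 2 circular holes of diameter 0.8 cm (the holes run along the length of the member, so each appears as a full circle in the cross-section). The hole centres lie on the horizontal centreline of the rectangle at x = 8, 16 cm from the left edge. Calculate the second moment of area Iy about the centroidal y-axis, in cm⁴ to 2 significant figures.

Decompose the section into non-overlapping parts with the origin at the bottom-left of its bounding rectangle.
Plate: 24 × 6.5, A = 156 cm², x = 12 cm, Ī = 7 488 cm⁴.
Hole 1 (subtracted): ⌀0.8, A = 0.5027 cm², x = 8 cm, Ī = 0.02011 cm⁴.
Hole 2 (subtracted): ⌀0.8, A = 0.5027 cm², x = 16 cm, Ī = 0.02011 cm⁴.
By symmetry the centroid is at mid-width, x̄ = 12 cm.
Transfer each piece to the centroidal y-axis using Ī + A·d² with d = x − 12:
  plate: d = 0 cm → contributes +7 488 cm⁴
  hole 1: d = -4 cm → contributes −8.063 cm⁴
  hole 2: d = 4 cm → contributes −8.063 cm⁴
Total I = 7 472 cm⁴.

Iy ≈ 7500 cm⁴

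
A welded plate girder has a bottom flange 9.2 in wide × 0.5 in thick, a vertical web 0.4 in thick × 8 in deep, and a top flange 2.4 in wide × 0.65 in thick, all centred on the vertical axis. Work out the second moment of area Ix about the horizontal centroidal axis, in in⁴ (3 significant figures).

Break the section into simple shapes (no overlaps), measuring from the bottom-left corner of the bounding box.
Bottom plate: 9.2 × 0.5, A = 4.6 in², y = 0.25 in, Ī = 0.095833 in⁴.
Web plate: 0.4 × 8, A = 3.2 in², y = 4.5 in, Ī = 17.067 in⁴.
Top plate: 2.4 × 0.65, A = 1.56 in², y = 8.825 in, Ī = 0.054925 in⁴.
Centroid: ȳ = ΣA·y / ΣA = 3.1322 in.
Transfer each piece to the horizontal centroidal axis using Ī + A·d² with d = y − 3.1322:
  bottom plate: d = -2.8822 in → contributes +38.307 in⁴
  web plate: d = 1.3678 in → contributes +23.054 in⁴
  top plate: d = 5.6928 in → contributes +50.612 in⁴
Total I = 111.97 in⁴.

Ix ≈ 112 in⁴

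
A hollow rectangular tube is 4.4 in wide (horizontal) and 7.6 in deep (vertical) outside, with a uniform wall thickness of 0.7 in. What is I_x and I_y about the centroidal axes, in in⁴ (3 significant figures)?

Split into non-overlapping primitives; take the origin at the lower-left of the bounding box.
Outer rectangle: 4.4 × 7.6, A = 33.44 in², y = 3.8 in, Ī = 160.96 in⁴.
Inner void (subtracted): 3 × 6.2, A = 18.6 in², y = 3.8 in, Ī = 59.582 in⁴.
By symmetry the centroid is at mid-height, ȳ = 3.8 in.
All pieces are centred on the centroidal x-axis, so I = ΣĪ (holes subtracted) = 101.38 in⁴.
Repeating about the centroidal y-axis gives I_y = 40 in⁴.

I_x ≈ 101 in⁴, I_y ≈ 40.0 in⁴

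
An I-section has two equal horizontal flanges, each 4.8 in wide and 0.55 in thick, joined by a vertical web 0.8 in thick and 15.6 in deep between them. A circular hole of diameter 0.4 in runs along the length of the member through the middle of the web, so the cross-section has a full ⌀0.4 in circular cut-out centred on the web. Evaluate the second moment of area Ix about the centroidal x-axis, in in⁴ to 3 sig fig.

Break the section into simple shapes (no overlaps), measuring from the bottom-left corner of the bounding box.
Bottom flange: 4.8 × 0.55, A = 2.64 in², y = 0.275 in, Ī = 0.06655 in⁴.
Web: 0.8 × 15.6, A = 12.48 in², y = 8.35 in, Ī = 253.09 in⁴.
Top flange: 4.8 × 0.55, A = 2.64 in², y = 16.425 in, Ī = 0.06655 in⁴.
Hole (subtracted): ⌀0.4, A = 0.12566 in², y = 8.35 in, Ī = 0.0012566 in⁴.
By symmetry the centroid is at mid-height, ȳ = 8.35 in.
Transfer each piece to the centroidal x-axis using Ī + A·d² with d = y − 8.35:
  bottom flange: d = -8.075 in → contributes +172.21 in⁴
  web: d = 0 in → contributes +253.09 in⁴
  top flange: d = 8.075 in → contributes +172.21 in⁴
  hole: d = 0 in → contributes −0.0012566 in⁴
Total I = 597.51 in⁴.

Ix ≈ 598 in⁴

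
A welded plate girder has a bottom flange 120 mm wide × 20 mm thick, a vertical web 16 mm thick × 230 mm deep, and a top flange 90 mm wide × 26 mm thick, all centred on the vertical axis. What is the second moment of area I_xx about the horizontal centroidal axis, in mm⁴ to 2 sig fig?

Break the section into simple shapes (no overlaps), measuring from the bottom-left corner of the bounding box.
Bottom plate: 120 × 20, A = 2 400 mm², y = 10 mm, Ī = 80 000 mm⁴.
Web plate: 16 × 230, A = 3 680 mm², y = 135 mm, Ī = 16 222 667 mm⁴.
Top plate: 90 × 26, A = 2 340 mm², y = 263 mm, Ī = 131 820 mm⁴.
Centroid: ȳ = ΣA·y / ΣA = 134.9 mm.
Transfer each piece to the horizontal centroidal axis using Ī + A·d² with d = y − 134.9:
  bottom plate: d = -124.9 mm → contributes +37 545 804 mm⁴
  web plate: d = 0.05701 mm → contributes +16 222 679 mm⁴
  top plate: d = 128.1 mm → contributes +38 504 537 mm⁴
Total I = 92 273 019 mm⁴.

I_xx ≈ 9.2 × 10⁷ mm⁴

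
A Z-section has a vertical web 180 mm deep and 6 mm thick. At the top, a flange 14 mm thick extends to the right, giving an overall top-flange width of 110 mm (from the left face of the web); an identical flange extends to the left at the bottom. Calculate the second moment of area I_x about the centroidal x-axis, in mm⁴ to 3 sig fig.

Break the section into simple shapes (no overlaps), measuring from the bottom-left corner of the bounding box.
Web: 6 × 180, A = 1 080 mm², y = 90 mm, Ī = 2 916 000 mm⁴.
Top flange (beyond web): 104 × 14, A = 1 456 mm², y = 173 mm, Ī = 23 781 mm⁴.
Bottom flange (beyond web): 104 × 14, A = 1 456 mm², y = 7 mm, Ī = 23 781 mm⁴.
Centroid: ȳ = ΣA·y / ΣA = 90 mm.
Transfer each piece to the centroidal x-axis using Ī + A·d² with d = y − 90:
  web: d = 0 mm → contributes +2 916 000 mm⁴
  top flange (beyond web): d = 83 mm → contributes +10 054 165 mm⁴
  bottom flange (beyond web): d = -83 mm → contributes +10 054 165 mm⁴
Total I = 23 024 331 mm⁴.

I_x ≈ 2.30 × 10⁷ mm⁴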